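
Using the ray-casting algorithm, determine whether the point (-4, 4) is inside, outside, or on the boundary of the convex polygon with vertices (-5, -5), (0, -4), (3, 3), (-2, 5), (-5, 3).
The point (-4, 4) lies strictly outside the polygon

Cast a horizontal ray to the right from the query point and count how many polygon edges it crosses (each edge strictly once or zero times, handled with the usual half-open convention). 
Parity of crossings → even ⇒ outside.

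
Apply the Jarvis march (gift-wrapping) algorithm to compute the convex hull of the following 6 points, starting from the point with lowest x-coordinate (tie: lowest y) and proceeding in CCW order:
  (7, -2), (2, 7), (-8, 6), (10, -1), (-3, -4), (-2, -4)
Hull (CCW) = [(-8, 6), (-3, -4), (-2, -4), (7, -2), (10, -1), (2, 7)]

Jarvis march: at each step, from the current hull vertex p, select the next vertex q as the point such that every other point lies strictly to the left of (or on) the directed line p → q. (Equivalently: for every other point r, the cross product (q − p) × (r − p) ≥ 0.)
Starting point (lowest x, tie lowest y): (-8, 6). Wrap until returning to start. Resulting hull: (-8, 6), (-3, -4), (-2, -4), (7, -2), (10, -1), (2, 7).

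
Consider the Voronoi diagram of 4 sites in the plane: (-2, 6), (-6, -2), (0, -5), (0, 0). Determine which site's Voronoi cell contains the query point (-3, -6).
Nearest site = (0, -5)

The Voronoi cell of site s contains exactly those query points closer to s than to any other site. Compute squared distances from q = (-3, -6) to each site:
  (0 − -3)² + (-5 − -6)² = 10
  (-6 − -3)² + (-2 − -6)² = 25
  (0 − -3)² + (0 − -6)² = 45
  (-2 − -3)² + (6 − -6)² = 145
Minimum is attained by (0, -5), so q lies in its Voronoi cell.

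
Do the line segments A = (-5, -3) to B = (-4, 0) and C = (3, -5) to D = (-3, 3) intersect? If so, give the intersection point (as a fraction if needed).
No (intersection of containing lines falls outside at least one segment)

Parametrize and solve: t = 2, s = 1. At least one of these is outside [0, 1], so the segments do not intersect.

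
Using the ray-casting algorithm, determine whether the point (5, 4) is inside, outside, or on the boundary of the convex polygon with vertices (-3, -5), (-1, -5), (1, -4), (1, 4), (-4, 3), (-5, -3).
The point (5, 4) lies strictly outside the polygon

Cast a horizontal ray to the right from the query point and count how many polygon edges it crosses (each edge strictly once or zero times, handled with the usual half-open convention). 
Parity of crossings → even ⇒ outside.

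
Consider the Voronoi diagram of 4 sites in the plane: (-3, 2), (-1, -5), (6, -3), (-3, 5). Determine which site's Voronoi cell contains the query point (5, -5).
Nearest site = (6, -3)

The Voronoi cell of site s contains exactly those query points closer to s than to any other site. Compute squared distances from q = (5, -5) to each site:
  (6 − 5)² + (-3 − -5)² = 5
  (-1 − 5)² + (-5 − -5)² = 36
  (-3 − 5)² + (2 − -5)² = 113
  (-3 − 5)² + (5 − -5)² = 164
Minimum is attained by (6, -3), so q lies in its Voronoi cell.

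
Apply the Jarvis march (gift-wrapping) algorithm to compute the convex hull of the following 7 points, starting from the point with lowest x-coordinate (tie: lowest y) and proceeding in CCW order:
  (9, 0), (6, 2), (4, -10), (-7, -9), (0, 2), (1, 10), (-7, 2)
Hull (CCW) = [(-7, -9), (4, -10), (9, 0), (1, 10), (-7, 2)]

Jarvis march: at each step, from the current hull vertex p, select the next vertex q as the point such that every other point lies strictly to the left of (or on) the directed line p → q. (Equivalently: for every other point r, the cross product (q − p) × (r − p) ≥ 0.)
Starting point (lowest x, tie lowest y): (-7, -9). Wrap until returning to start. Resulting hull: (-7, -9), (4, -10), (9, 0), (1, 10), (-7, 2).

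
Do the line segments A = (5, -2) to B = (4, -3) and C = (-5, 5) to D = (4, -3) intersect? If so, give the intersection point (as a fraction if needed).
Yes; intersection at (4, -3) (t = 1 on AB, s = 1 on CD)

Parametrize AB as A + t(B − A) = (5 + -1 t, -2 + -1 t) and CD as C + s(D − C) = (-5 + 9 s, 5 + -8 s). Solve the linear system for (t, s). Determinant = -17 ≠ 0, so a unique intersection of the containing lines exists. Solution: t = 1, s = 1 — both in [0, 1], so the segments cross. Intersection point: (4, -3).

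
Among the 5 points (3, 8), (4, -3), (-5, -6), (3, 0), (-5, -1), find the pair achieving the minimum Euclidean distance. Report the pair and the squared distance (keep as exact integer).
Pair = ((4, -3), (3, 0)); squared distance = 10

Compute all C(5, 2) = 10 pairwise squared distances (x_i − x_j)² + (y_i − y_j)². The minimum is 10, attained by the pair ((4, -3), (3, 0)).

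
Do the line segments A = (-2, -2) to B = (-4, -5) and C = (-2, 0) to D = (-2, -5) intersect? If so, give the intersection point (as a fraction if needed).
Yes; intersection at (-2, -2) (t = 0 on AB, s = 2/5 on CD)

Parametrize AB as A + t(B − A) = (-2 + -2 t, -2 + -3 t) and CD as C + s(D − C) = (-2 + 0 s, 0 + -5 s). Solve the linear system for (t, s). Determinant = -10 ≠ 0, so a unique intersection of the containing lines exists. Solution: t = 0, s = 2/5 — both in [0, 1], so the segments cross. Intersection point: (-2, -2).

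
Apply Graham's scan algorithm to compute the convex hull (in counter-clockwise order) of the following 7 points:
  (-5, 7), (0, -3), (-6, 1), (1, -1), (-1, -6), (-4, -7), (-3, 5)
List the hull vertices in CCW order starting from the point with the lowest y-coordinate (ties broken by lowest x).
Hull (CCW) = [(-4, -7), (-1, -6), (1, -1), (-3, 5), (-5, 7), (-6, 1)]

Graham scan procedure:
  1. Find the pivot p₀ = point with lowest y (tie → lowest x): (-4, -7).
  2. Sort the remaining points by polar angle around p₀.
  3. Walk through sorted points, maintaining a stack; pop the top while the last three entries make a non-left turn (cross product ≤ 0).
  4. Final stack is the convex hull in CCW order: (-4, -7), (-1, -6), (1, -1), (-3, 5), (-5, 7), (-6, 1).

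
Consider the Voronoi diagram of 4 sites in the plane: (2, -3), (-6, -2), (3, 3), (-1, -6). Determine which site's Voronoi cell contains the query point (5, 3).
Nearest site = (3, 3)

The Voronoi cell of site s contains exactly those query points closer to s than to any other site. Compute squared distances from q = (5, 3) to each site:
  (3 − 5)² + (3 − 3)² = 4
  (2 − 5)² + (-3 − 3)² = 45
  (-1 − 5)² + (-6 − 3)² = 117
  (-6 − 5)² + (-2 − 3)² = 146
Minimum is attained by (3, 3), so q lies in its Voronoi cell.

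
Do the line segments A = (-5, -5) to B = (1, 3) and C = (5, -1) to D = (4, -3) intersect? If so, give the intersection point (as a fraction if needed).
No (intersection of containing lines falls outside at least one segment)

Parametrize and solve: t = 4, s = -14. At least one of these is outside [0, 1], so the segments do not intersect.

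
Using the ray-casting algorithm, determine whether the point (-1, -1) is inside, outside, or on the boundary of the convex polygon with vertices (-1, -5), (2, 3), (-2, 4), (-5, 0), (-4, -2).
The point (-1, -1) lies strictly inside the polygon

Cast a horizontal ray to the right from the query point and count how many polygon edges it crosses (each edge strictly once or zero times, handled with the usual half-open convention). 
Parity of crossings → odd ⇒ inside.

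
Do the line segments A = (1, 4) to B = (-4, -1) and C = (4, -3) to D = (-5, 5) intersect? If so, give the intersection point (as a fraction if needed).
Yes; intersection at (-22/17, 29/17) (t = 39/85 on AB, s = 10/17 on CD)

Parametrize AB as A + t(B − A) = (1 + -5 t, 4 + -5 t) and CD as C + s(D − C) = (4 + -9 s, -3 + 8 s). Solve the linear system for (t, s). Determinant = 85 ≠ 0, so a unique intersection of the containing lines exists. Solution: t = 39/85, s = 10/17 — both in [0, 1], so the segments cross. Intersection point: (-22/17, 29/17).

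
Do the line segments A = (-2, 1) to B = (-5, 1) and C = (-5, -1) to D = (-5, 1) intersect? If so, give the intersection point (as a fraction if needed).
Yes; intersection at (-5, 1) (t = 1 on AB, s = 1 on CD)

Parametrize AB as A + t(B − A) = (-2 + -3 t, 1 + 0 t) and CD as C + s(D − C) = (-5 + 0 s, -1 + 2 s). Solve the linear system for (t, s). Determinant = 6 ≠ 0, so a unique intersection of the containing lines exists. Solution: t = 1, s = 1 — both in [0, 1], so the segments cross. Intersection point: (-5, 1).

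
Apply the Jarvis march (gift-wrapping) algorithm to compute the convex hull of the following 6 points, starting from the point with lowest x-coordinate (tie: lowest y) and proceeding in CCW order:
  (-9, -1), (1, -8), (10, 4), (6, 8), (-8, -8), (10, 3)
Hull (CCW) = [(-9, -1), (-8, -8), (1, -8), (10, 3), (10, 4), (6, 8)]

Jarvis march: at each step, from the current hull vertex p, select the next vertex q as the point such that every other point lies strictly to the left of (or on) the directed line p → q. (Equivalently: for every other point r, the cross product (q − p) × (r − p) ≥ 0.)
Starting point (lowest x, tie lowest y): (-9, -1). Wrap until returning to start. Resulting hull: (-9, -1), (-8, -8), (1, -8), (10, 3), (10, 4), (6, 8).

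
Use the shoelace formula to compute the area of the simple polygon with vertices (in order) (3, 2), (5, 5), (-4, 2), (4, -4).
Area = 63/2

Shoelace formula: Area = (1/2) |Σ_i (x_i · y_{i+1} − x_{i+1} · y_i)| (indices mod n). Compute each cross term:
  (3)(5) − (5)(2) = 5
  (5)(2) − (-4)(5) = 30
  (-4)(-4) − (4)(2) = 8
  (4)(2) − (3)(-4) = 20
Sum = 63, so (signed) Area = 63/2 = 63/2, |Area| = 63/2.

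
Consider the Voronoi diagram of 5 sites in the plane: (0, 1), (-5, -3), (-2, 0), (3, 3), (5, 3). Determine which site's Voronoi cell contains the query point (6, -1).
Nearest site = (5, 3)

The Voronoi cell of site s contains exactly those query points closer to s than to any other site. Compute squared distances from q = (6, -1) to each site:
  (5 − 6)² + (3 − -1)² = 17
  (3 − 6)² + (3 − -1)² = 25
  (0 − 6)² + (1 − -1)² = 40
  (-2 − 6)² + (0 − -1)² = 65
  (-5 − 6)² + (-3 − -1)² = 125
Minimum is attained by (5, 3), so q lies in its Voronoi cell.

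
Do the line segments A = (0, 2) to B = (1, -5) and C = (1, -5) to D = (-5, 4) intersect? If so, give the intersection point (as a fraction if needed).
Yes; intersection at (1, -5) (t = 1 on AB, s = 0 on CD)

Parametrize AB as A + t(B − A) = (0 + 1 t, 2 + -7 t) and CD as C + s(D − C) = (1 + -6 s, -5 + 9 s). Solve the linear system for (t, s). Determinant = 33 ≠ 0, so a unique intersection of the containing lines exists. Solution: t = 1, s = 0 — both in [0, 1], so the segments cross. Intersection point: (1, -5).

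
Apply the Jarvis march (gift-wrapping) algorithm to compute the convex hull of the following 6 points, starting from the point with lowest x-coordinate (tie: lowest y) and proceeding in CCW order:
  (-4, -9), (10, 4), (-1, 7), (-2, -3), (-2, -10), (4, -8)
Hull (CCW) = [(-4, -9), (-2, -10), (4, -8), (10, 4), (-1, 7)]

Jarvis march: at each step, from the current hull vertex p, select the next vertex q as the point such that every other point lies strictly to the left of (or on) the directed line p → q. (Equivalently: for every other point r, the cross product (q − p) × (r − p) ≥ 0.)
Starting point (lowest x, tie lowest y): (-4, -9). Wrap until returning to start. Resulting hull: (-4, -9), (-2, -10), (4, -8), (10, 4), (-1, 7).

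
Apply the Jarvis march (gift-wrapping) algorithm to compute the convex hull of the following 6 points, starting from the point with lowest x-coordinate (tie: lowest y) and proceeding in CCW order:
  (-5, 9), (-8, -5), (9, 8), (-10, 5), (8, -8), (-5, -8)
Hull (CCW) = [(-10, 5), (-8, -5), (-5, -8), (8, -8), (9, 8), (-5, 9)]

Jarvis march: at each step, from the current hull vertex p, select the next vertex q as the point such that every other point lies strictly to the left of (or on) the directed line p → q. (Equivalently: for every other point r, the cross product (q − p) × (r − p) ≥ 0.)
Starting point (lowest x, tie lowest y): (-10, 5). Wrap until returning to start. Resulting hull: (-10, 5), (-8, -5), (-5, -8), (8, -8), (9, 8), (-5, 9).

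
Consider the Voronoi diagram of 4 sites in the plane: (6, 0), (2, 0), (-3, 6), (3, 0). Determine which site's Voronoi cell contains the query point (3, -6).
Nearest site = (3, 0)

The Voronoi cell of site s contains exactly those query points closer to s than to any other site. Compute squared distances from q = (3, -6) to each site:
  (3 − 3)² + (0 − -6)² = 36
  (2 − 3)² + (0 − -6)² = 37
  (6 − 3)² + (0 − -6)² = 45
  (-3 − 3)² + (6 − -6)² = 180
Minimum is attained by (3, 0), so q lies in its Voronoi cell.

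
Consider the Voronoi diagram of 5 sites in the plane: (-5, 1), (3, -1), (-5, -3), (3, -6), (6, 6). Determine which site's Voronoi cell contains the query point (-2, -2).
Nearest site = (-5, -3)

The Voronoi cell of site s contains exactly those query points closer to s than to any other site. Compute squared distances from q = (-2, -2) to each site:
  (-5 − -2)² + (-3 − -2)² = 10
  (-5 − -2)² + (1 − -2)² = 18
  (3 − -2)² + (-1 − -2)² = 26
  (3 − -2)² + (-6 − -2)² = 41
  (6 − -2)² + (6 − -2)² = 128
Minimum is attained by (-5, -3), so q lies in its Voronoi cell.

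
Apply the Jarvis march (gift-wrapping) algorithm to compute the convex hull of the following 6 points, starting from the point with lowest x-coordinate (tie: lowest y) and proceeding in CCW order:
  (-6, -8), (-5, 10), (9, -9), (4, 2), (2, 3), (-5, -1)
Hull (CCW) = [(-6, -8), (9, -9), (4, 2), (-5, 10)]

Jarvis march: at each step, from the current hull vertex p, select the next vertex q as the point such that every other point lies strictly to the left of (or on) the directed line p → q. (Equivalently: for every other point r, the cross product (q − p) × (r − p) ≥ 0.)
Starting point (lowest x, tie lowest y): (-6, -8). Wrap until returning to start. Resulting hull: (-6, -8), (9, -9), (4, 2), (-5, 10).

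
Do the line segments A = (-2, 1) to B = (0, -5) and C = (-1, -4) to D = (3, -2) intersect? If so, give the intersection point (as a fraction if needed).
Yes; intersection at (-3/7, -26/7) (t = 11/14 on AB, s = 1/7 on CD)

Parametrize AB as A + t(B − A) = (-2 + 2 t, 1 + -6 t) and CD as C + s(D − C) = (-1 + 4 s, -4 + 2 s). Solve the linear system for (t, s). Determinant = -28 ≠ 0, so a unique intersection of the containing lines exists. Solution: t = 11/14, s = 1/7 — both in [0, 1], so the segments cross. Intersection point: (-3/7, -26/7).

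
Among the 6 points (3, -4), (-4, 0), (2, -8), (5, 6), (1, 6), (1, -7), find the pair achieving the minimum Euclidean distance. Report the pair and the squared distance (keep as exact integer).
Pair = ((2, -8), (1, -7)); squared distance = 2

Compute all C(6, 2) = 15 pairwise squared distances (x_i − x_j)² + (y_i − y_j)². The minimum is 2, attained by the pair ((2, -8), (1, -7)).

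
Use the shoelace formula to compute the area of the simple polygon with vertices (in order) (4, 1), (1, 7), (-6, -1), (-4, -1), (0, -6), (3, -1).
Area = 119/2

Shoelace formula: Area = (1/2) |Σ_i (x_i · y_{i+1} − x_{i+1} · y_i)| (indices mod n). Compute each cross term:
  (4)(7) − (1)(1) = 27
  (1)(-1) − (-6)(7) = 41
  (-6)(-1) − (-4)(-1) = 2
  (-4)(-6) − (0)(-1) = 24
  (0)(-1) − (3)(-6) = 18
  (3)(1) − (4)(-1) = 7
Sum = 119, so (signed) Area = 119/2 = 119/2, |Area| = 119/2.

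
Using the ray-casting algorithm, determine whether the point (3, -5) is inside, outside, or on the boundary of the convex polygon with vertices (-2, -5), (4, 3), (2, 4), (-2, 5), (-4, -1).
The point (3, -5) lies strictly outside the polygon

Cast a horizontal ray to the right from the query point and count how many polygon edges it crosses (each edge strictly once or zero times, handled with the usual half-open convention). 
Parity of crossings → even ⇒ outside.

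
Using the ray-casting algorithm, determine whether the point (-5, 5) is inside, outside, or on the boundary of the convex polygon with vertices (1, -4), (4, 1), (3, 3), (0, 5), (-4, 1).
The point (-5, 5) lies strictly outside the polygon

Cast a horizontal ray to the right from the query point and count how many polygon edges it crosses (each edge strictly once or zero times, handled with the usual half-open convention). 
Parity of crossings → even ⇒ outside.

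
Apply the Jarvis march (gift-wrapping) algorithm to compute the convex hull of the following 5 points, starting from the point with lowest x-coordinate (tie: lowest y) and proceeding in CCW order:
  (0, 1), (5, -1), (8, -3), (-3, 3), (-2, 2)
Hull (CCW) = [(-3, 3), (-2, 2), (8, -3), (5, -1)]

Jarvis march: at each step, from the current hull vertex p, select the next vertex q as the point such that every other point lies strictly to the left of (or on) the directed line p → q. (Equivalently: for every other point r, the cross product (q − p) × (r − p) ≥ 0.)
Starting point (lowest x, tie lowest y): (-3, 3). Wrap until returning to start. Resulting hull: (-3, 3), (-2, 2), (8, -3), (5, -1).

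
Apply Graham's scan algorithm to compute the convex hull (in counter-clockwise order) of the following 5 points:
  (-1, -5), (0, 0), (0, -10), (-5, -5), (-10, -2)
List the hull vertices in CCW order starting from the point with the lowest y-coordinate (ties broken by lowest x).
Hull (CCW) = [(0, -10), (0, 0), (-10, -2)]

Graham scan procedure:
  1. Find the pivot p₀ = point with lowest y (tie → lowest x): (0, -10).
  2. Sort the remaining points by polar angle around p₀.
  3. Walk through sorted points, maintaining a stack; pop the top while the last three entries make a non-left turn (cross product ≤ 0).
  4. Final stack is the convex hull in CCW order: (0, -10), (0, 0), (-10, -2).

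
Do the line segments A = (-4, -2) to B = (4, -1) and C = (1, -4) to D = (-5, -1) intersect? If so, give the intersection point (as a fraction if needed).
Yes; intersection at (-16/5, -19/10) (t = 1/10 on AB, s = 7/10 on CD)

Parametrize AB as A + t(B − A) = (-4 + 8 t, -2 + 1 t) and CD as C + s(D − C) = (1 + -6 s, -4 + 3 s). Solve the linear system for (t, s). Determinant = -30 ≠ 0, so a unique intersection of the containing lines exists. Solution: t = 1/10, s = 7/10 — both in [0, 1], so the segments cross. Intersection point: (-16/5, -19/10).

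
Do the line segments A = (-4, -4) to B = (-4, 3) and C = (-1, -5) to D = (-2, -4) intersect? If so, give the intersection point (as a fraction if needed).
No (intersection of containing lines falls outside at least one segment)

Parametrize and solve: t = 2/7, s = 3. At least one of these is outside [0, 1], so the segments do not intersect.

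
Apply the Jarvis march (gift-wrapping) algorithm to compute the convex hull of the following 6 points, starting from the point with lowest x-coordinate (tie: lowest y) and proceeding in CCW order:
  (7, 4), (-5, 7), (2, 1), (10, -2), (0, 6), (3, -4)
Hull (CCW) = [(-5, 7), (3, -4), (10, -2), (7, 4), (0, 6)]

Jarvis march: at each step, from the current hull vertex p, select the next vertex q as the point such that every other point lies strictly to the left of (or on) the directed line p → q. (Equivalently: for every other point r, the cross product (q − p) × (r − p) ≥ 0.)
Starting point (lowest x, tie lowest y): (-5, 7). Wrap until returning to start. Resulting hull: (-5, 7), (3, -4), (10, -2), (7, 4), (0, 6).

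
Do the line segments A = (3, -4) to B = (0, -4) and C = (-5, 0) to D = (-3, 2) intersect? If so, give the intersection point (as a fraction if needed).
No (intersection of containing lines falls outside at least one segment)

Parametrize and solve: t = 4, s = -2. At least one of these is outside [0, 1], so the segments do not intersect.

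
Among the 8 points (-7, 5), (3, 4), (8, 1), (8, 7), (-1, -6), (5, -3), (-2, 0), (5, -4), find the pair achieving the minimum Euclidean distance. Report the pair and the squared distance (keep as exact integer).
Pair = ((5, -3), (5, -4)); squared distance = 1

Compute all C(8, 2) = 28 pairwise squared distances (x_i − x_j)² + (y_i − y_j)². The minimum is 1, attained by the pair ((5, -3), (5, -4)).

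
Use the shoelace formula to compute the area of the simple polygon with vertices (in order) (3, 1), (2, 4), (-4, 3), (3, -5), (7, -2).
Area = 85/2

Shoelace formula: Area = (1/2) |Σ_i (x_i · y_{i+1} − x_{i+1} · y_i)| (indices mod n). Compute each cross term:
  (3)(4) − (2)(1) = 10
  (2)(3) − (-4)(4) = 22
  (-4)(-5) − (3)(3) = 11
  (3)(-2) − (7)(-5) = 29
  (7)(1) − (3)(-2) = 13
Sum = 85, so (signed) Area = 85/2 = 85/2, |Area| = 85/2.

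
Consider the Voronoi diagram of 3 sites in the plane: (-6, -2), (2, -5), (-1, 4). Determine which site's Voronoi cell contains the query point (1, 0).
Nearest site = (-1, 4)

The Voronoi cell of site s contains exactly those query points closer to s than to any other site. Compute squared distances from q = (1, 0) to each site:
  (-1 − 1)² + (4 − 0)² = 20
  (2 − 1)² + (-5 − 0)² = 26
  (-6 − 1)² + (-2 − 0)² = 53
Minimum is attained by (-1, 4), so q lies in its Voronoi cell.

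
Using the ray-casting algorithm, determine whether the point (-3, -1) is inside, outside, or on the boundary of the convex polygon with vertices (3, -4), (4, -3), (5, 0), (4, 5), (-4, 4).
The point (-3, -1) lies strictly outside the polygon

Cast a horizontal ray to the right from the query point and count how many polygon edges it crosses (each edge strictly once or zero times, handled with the usual half-open convention). 
Parity of crossings → even ⇒ outside.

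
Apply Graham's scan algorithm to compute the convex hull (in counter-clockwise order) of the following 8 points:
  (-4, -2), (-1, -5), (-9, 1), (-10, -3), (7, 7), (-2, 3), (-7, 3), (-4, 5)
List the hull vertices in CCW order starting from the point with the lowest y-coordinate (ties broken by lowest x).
Hull (CCW) = [(-1, -5), (7, 7), (-4, 5), (-7, 3), (-9, 1), (-10, -3)]

Graham scan procedure:
  1. Find the pivot p₀ = point with lowest y (tie → lowest x): (-1, -5).
  2. Sort the remaining points by polar angle around p₀.
  3. Walk through sorted points, maintaining a stack; pop the top while the last three entries make a non-left turn (cross product ≤ 0).
  4. Final stack is the convex hull in CCW order: (-1, -5), (7, 7), (-4, 5), (-7, 3), (-9, 1), (-10, -3).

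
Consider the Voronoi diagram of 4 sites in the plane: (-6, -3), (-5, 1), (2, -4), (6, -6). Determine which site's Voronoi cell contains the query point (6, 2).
Nearest site = (2, -4)

The Voronoi cell of site s contains exactly those query points closer to s than to any other site. Compute squared distances from q = (6, 2) to each site:
  (2 − 6)² + (-4 − 2)² = 52
  (6 − 6)² + (-6 − 2)² = 64
  (-5 − 6)² + (1 − 2)² = 122
  (-6 − 6)² + (-3 − 2)² = 169
Minimum is attained by (2, -4), so q lies in its Voronoi cell.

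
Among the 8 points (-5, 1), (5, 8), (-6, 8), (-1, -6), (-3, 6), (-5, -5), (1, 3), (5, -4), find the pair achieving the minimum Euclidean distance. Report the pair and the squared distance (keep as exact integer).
Pair = ((-6, 8), (-3, 6)); squared distance = 13

Compute all C(8, 2) = 28 pairwise squared distances (x_i − x_j)² + (y_i − y_j)². The minimum is 13, attained by the pair ((-6, 8), (-3, 6)).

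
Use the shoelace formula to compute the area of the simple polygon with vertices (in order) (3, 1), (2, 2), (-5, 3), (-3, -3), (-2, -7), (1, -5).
Area = 46

Shoelace formula: Area = (1/2) |Σ_i (x_i · y_{i+1} − x_{i+1} · y_i)| (indices mod n). Compute each cross term:
  (3)(2) − (2)(1) = 4
  (2)(3) − (-5)(2) = 16
  (-5)(-3) − (-3)(3) = 24
  (-3)(-7) − (-2)(-3) = 15
  (-2)(-5) − (1)(-7) = 17
  (1)(1) − (3)(-5) = 16
Sum = 92, so (signed) Area = 92/2 = 46, |Area| = 46.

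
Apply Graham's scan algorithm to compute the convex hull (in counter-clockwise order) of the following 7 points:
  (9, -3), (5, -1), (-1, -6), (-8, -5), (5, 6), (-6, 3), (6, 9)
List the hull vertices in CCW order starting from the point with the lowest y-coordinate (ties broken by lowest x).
Hull (CCW) = [(-1, -6), (9, -3), (6, 9), (-6, 3), (-8, -5)]

Graham scan procedure:
  1. Find the pivot p₀ = point with lowest y (tie → lowest x): (-1, -6).
  2. Sort the remaining points by polar angle around p₀.
  3. Walk through sorted points, maintaining a stack; pop the top while the last three entries make a non-left turn (cross product ≤ 0).
  4. Final stack is the convex hull in CCW order: (-1, -6), (9, -3), (6, 9), (-6, 3), (-8, -5).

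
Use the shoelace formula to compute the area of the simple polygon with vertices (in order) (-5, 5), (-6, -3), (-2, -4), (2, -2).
Area = 75/2

Shoelace formula: Area = (1/2) |Σ_i (x_i · y_{i+1} − x_{i+1} · y_i)| (indices mod n). Compute each cross term:
  (-5)(-3) − (-6)(5) = 45
  (-6)(-4) − (-2)(-3) = 18
  (-2)(-2) − (2)(-4) = 12
  (2)(5) − (-5)(-2) = 0
Sum = 75, so (signed) Area = 75/2 = 75/2, |Area| = 75/2.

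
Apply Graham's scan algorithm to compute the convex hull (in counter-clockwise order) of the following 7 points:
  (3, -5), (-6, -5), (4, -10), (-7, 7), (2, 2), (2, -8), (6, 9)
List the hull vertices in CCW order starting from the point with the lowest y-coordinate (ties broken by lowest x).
Hull (CCW) = [(4, -10), (6, 9), (-7, 7), (-6, -5)]

Graham scan procedure:
  1. Find the pivot p₀ = point with lowest y (tie → lowest x): (4, -10).
  2. Sort the remaining points by polar angle around p₀.
  3. Walk through sorted points, maintaining a stack; pop the top while the last three entries make a non-left turn (cross product ≤ 0).
  4. Final stack is the convex hull in CCW order: (4, -10), (6, 9), (-7, 7), (-6, -5).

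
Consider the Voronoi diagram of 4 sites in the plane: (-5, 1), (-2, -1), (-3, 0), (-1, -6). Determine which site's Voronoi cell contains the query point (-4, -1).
Nearest site = (-3, 0)

The Voronoi cell of site s contains exactly those query points closer to s than to any other site. Compute squared distances from q = (-4, -1) to each site:
  (-3 − -4)² + (0 − -1)² = 2
  (-2 − -4)² + (-1 − -1)² = 4
  (-5 − -4)² + (1 − -1)² = 5
  (-1 − -4)² + (-6 − -1)² = 34
Minimum is attained by (-3, 0), so q lies in its Voronoi cell.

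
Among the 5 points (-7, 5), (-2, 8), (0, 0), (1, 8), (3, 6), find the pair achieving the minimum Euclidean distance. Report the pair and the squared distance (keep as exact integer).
Pair = ((1, 8), (3, 6)); squared distance = 8

Compute all C(5, 2) = 10 pairwise squared distances (x_i − x_j)² + (y_i − y_j)². The minimum is 8, attained by the pair ((1, 8), (3, 6)).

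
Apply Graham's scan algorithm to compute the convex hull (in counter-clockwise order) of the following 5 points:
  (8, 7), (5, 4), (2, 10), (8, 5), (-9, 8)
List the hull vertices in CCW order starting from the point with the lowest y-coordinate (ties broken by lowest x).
Hull (CCW) = [(5, 4), (8, 5), (8, 7), (2, 10), (-9, 8)]

Graham scan procedure:
  1. Find the pivot p₀ = point with lowest y (tie → lowest x): (5, 4).
  2. Sort the remaining points by polar angle around p₀.
  3. Walk through sorted points, maintaining a stack; pop the top while the last three entries make a non-left turn (cross product ≤ 0).
  4. Final stack is the convex hull in CCW order: (5, 4), (8, 5), (8, 7), (2, 10), (-9, 8).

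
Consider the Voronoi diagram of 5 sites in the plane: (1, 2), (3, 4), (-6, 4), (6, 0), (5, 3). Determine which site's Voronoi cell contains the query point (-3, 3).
Nearest site = (-6, 4)

The Voronoi cell of site s contains exactly those query points closer to s than to any other site. Compute squared distances from q = (-3, 3) to each site:
  (-6 − -3)² + (4 − 3)² = 10
  (1 − -3)² + (2 − 3)² = 17
  (3 − -3)² + (4 − 3)² = 37
  (5 − -3)² + (3 − 3)² = 64
  (6 − -3)² + (0 − 3)² = 90
Minimum is attained by (-6, 4), so q lies in its Voronoi cell.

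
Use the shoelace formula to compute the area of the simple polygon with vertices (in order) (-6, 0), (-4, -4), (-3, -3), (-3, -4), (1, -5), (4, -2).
Area = 26

Shoelace formula: Area = (1/2) |Σ_i (x_i · y_{i+1} − x_{i+1} · y_i)| (indices mod n). Compute each cross term:
  (-6)(-4) − (-4)(0) = 24
  (-4)(-3) − (-3)(-4) = 0
  (-3)(-4) − (-3)(-3) = 3
  (-3)(-5) − (1)(-4) = 19
  (1)(-2) − (4)(-5) = 18
  (4)(0) − (-6)(-2) = -12
Sum = 52, so (signed) Area = 52/2 = 26, |Area| = 26.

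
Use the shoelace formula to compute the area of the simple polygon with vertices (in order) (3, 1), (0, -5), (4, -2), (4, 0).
Area = 17/2

Shoelace formula: Area = (1/2) |Σ_i (x_i · y_{i+1} − x_{i+1} · y_i)| (indices mod n). Compute each cross term:
  (3)(-5) − (0)(1) = -15
  (0)(-2) − (4)(-5) = 20
  (4)(0) − (4)(-2) = 8
  (4)(1) − (3)(0) = 4
Sum = 17, so (signed) Area = 17/2 = 17/2, |Area| = 17/2.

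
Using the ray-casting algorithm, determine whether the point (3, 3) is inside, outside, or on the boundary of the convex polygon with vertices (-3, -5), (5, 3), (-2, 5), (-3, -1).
The point (3, 3) lies strictly inside the polygon

Cast a horizontal ray to the right from the query point and count how many polygon edges it crosses (each edge strictly once or zero times, handled with the usual half-open convention). 
Parity of crossings → odd ⇒ inside.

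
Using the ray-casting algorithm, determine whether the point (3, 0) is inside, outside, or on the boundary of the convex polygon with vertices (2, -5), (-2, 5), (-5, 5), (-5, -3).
The point (3, 0) lies strictly outside the polygon

Cast a horizontal ray to the right from the query point and count how many polygon edges it crosses (each edge strictly once or zero times, handled with the usual half-open convention). 
Parity of crossings → even ⇒ outside.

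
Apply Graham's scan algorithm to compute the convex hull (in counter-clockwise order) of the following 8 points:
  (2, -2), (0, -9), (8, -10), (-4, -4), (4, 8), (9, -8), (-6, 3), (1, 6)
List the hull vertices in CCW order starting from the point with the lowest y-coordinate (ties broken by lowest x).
Hull (CCW) = [(8, -10), (9, -8), (4, 8), (-6, 3), (-4, -4), (0, -9)]

Graham scan procedure:
  1. Find the pivot p₀ = point with lowest y (tie → lowest x): (8, -10).
  2. Sort the remaining points by polar angle around p₀.
  3. Walk through sorted points, maintaining a stack; pop the top while the last three entries make a non-left turn (cross product ≤ 0).
  4. Final stack is the convex hull in CCW order: (8, -10), (9, -8), (4, 8), (-6, 3), (-4, -4), (0, -9).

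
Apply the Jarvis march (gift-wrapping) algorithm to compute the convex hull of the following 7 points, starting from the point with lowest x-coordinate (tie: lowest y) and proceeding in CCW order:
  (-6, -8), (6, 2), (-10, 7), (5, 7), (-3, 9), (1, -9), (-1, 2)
Hull (CCW) = [(-10, 7), (-6, -8), (1, -9), (6, 2), (5, 7), (-3, 9)]

Jarvis march: at each step, from the current hull vertex p, select the next vertex q as the point such that every other point lies strictly to the left of (or on) the directed line p → q. (Equivalently: for every other point r, the cross product (q − p) × (r − p) ≥ 0.)
Starting point (lowest x, tie lowest y): (-10, 7). Wrap until returning to start. Resulting hull: (-10, 7), (-6, -8), (1, -9), (6, 2), (5, 7), (-3, 9).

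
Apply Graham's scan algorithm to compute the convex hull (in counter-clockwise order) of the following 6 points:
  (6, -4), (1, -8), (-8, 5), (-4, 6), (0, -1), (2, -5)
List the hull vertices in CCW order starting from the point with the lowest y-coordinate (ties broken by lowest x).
Hull (CCW) = [(1, -8), (6, -4), (-4, 6), (-8, 5)]

Graham scan procedure:
  1. Find the pivot p₀ = point with lowest y (tie → lowest x): (1, -8).
  2. Sort the remaining points by polar angle around p₀.
  3. Walk through sorted points, maintaining a stack; pop the top while the last three entries make a non-left turn (cross product ≤ 0).
  4. Final stack is the convex hull in CCW order: (1, -8), (6, -4), (-4, 6), (-8, 5).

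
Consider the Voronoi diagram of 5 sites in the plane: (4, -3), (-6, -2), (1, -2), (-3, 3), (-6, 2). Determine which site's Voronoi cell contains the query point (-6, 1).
Nearest site = (-6, 2)

The Voronoi cell of site s contains exactly those query points closer to s than to any other site. Compute squared distances from q = (-6, 1) to each site:
  (-6 − -6)² + (2 − 1)² = 1
  (-6 − -6)² + (-2 − 1)² = 9
  (-3 − -6)² + (3 − 1)² = 13
  (1 − -6)² + (-2 − 1)² = 58
  (4 − -6)² + (-3 − 1)² = 116
Minimum is attained by (-6, 2), so q lies in its Voronoi cell.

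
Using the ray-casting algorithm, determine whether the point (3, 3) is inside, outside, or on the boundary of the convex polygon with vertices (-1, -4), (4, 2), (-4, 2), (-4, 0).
The point (3, 3) lies strictly outside the polygon

Cast a horizontal ray to the right from the query point and count how many polygon edges it crosses (each edge strictly once or zero times, handled with the usual half-open convention). 
Parity of crossings → even ⇒ outside.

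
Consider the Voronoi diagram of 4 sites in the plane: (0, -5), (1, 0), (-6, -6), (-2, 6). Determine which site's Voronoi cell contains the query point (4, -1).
Nearest site = (1, 0)

The Voronoi cell of site s contains exactly those query points closer to s than to any other site. Compute squared distances from q = (4, -1) to each site:
  (1 − 4)² + (0 − -1)² = 10
  (0 − 4)² + (-5 − -1)² = 32
  (-2 − 4)² + (6 − -1)² = 85
  (-6 − 4)² + (-6 − -1)² = 125
Minimum is attained by (1, 0), so q lies in its Voronoi cell.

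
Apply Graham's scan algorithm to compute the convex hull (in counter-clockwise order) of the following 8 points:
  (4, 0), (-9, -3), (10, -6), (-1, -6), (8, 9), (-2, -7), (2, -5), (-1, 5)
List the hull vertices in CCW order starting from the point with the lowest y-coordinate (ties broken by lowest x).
Hull (CCW) = [(-2, -7), (10, -6), (8, 9), (-1, 5), (-9, -3)]

Graham scan procedure:
  1. Find the pivot p₀ = point with lowest y (tie → lowest x): (-2, -7).
  2. Sort the remaining points by polar angle around p₀.
  3. Walk through sorted points, maintaining a stack; pop the top while the last three entries make a non-left turn (cross product ≤ 0).
  4. Final stack is the convex hull in CCW order: (-2, -7), (10, -6), (8, 9), (-1, 5), (-9, -3).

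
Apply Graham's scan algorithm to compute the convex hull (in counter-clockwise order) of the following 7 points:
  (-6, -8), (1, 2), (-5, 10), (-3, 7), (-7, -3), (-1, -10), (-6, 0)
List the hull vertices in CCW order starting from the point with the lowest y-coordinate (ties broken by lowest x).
Hull (CCW) = [(-1, -10), (1, 2), (-5, 10), (-7, -3), (-6, -8)]

Graham scan procedure:
  1. Find the pivot p₀ = point with lowest y (tie → lowest x): (-1, -10).
  2. Sort the remaining points by polar angle around p₀.
  3. Walk through sorted points, maintaining a stack; pop the top while the last three entries make a non-left turn (cross product ≤ 0).
  4. Final stack is the convex hull in CCW order: (-1, -10), (1, 2), (-5, 10), (-7, -3), (-6, -8).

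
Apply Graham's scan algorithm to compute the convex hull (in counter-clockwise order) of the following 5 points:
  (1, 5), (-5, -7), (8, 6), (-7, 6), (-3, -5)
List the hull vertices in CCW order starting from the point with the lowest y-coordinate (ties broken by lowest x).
Hull (CCW) = [(-5, -7), (8, 6), (-7, 6)]

Graham scan procedure:
  1. Find the pivot p₀ = point with lowest y (tie → lowest x): (-5, -7).
  2. Sort the remaining points by polar angle around p₀.
  3. Walk through sorted points, maintaining a stack; pop the top while the last three entries make a non-left turn (cross product ≤ 0).
  4. Final stack is the convex hull in CCW order: (-5, -7), (8, 6), (-7, 6).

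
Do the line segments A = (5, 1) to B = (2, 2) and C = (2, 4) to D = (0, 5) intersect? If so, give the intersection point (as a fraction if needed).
No (intersection of containing lines falls outside at least one segment)

Parametrize and solve: t = -3, s = -6. At least one of these is outside [0, 1], so the segments do not intersect.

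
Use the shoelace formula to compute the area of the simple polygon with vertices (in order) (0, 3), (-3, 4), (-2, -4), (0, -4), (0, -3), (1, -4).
Area = 43/2

Shoelace formula: Area = (1/2) |Σ_i (x_i · y_{i+1} − x_{i+1} · y_i)| (indices mod n). Compute each cross term:
  (0)(4) − (-3)(3) = 9
  (-3)(-4) − (-2)(4) = 20
  (-2)(-4) − (0)(-4) = 8
  (0)(-3) − (0)(-4) = 0
  (0)(-4) − (1)(-3) = 3
  (1)(3) − (0)(-4) = 3
Sum = 43, so (signed) Area = 43/2 = 43/2, |Area| = 43/2.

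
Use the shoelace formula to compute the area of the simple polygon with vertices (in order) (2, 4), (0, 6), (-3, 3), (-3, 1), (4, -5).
Area = 73/2

Shoelace formula: Area = (1/2) |Σ_i (x_i · y_{i+1} − x_{i+1} · y_i)| (indices mod n). Compute each cross term:
  (2)(6) − (0)(4) = 12
  (0)(3) − (-3)(6) = 18
  (-3)(1) − (-3)(3) = 6
  (-3)(-5) − (4)(1) = 11
  (4)(4) − (2)(-5) = 26
Sum = 73, so (signed) Area = 73/2 = 73/2, |Area| = 73/2.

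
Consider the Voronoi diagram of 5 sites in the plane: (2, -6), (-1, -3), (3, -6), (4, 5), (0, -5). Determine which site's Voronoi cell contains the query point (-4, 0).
Nearest site = (-1, -3)

The Voronoi cell of site s contains exactly those query points closer to s than to any other site. Compute squared distances from q = (-4, 0) to each site:
  (-1 − -4)² + (-3 − 0)² = 18
  (0 − -4)² + (-5 − 0)² = 41
  (2 − -4)² + (-6 − 0)² = 72
  (3 − -4)² + (-6 − 0)² = 85
  (4 − -4)² + (5 − 0)² = 89
Minimum is attained by (-1, -3), so q lies in its Voronoi cell.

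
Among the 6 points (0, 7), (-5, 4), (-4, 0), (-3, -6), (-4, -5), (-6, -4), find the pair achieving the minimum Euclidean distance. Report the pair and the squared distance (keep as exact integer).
Pair = ((-3, -6), (-4, -5)); squared distance = 2

Compute all C(6, 2) = 15 pairwise squared distances (x_i − x_j)² + (y_i − y_j)². The minimum is 2, attained by the pair ((-3, -6), (-4, -5)).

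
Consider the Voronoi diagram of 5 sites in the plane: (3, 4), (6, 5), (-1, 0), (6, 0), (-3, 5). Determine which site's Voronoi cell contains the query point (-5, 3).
Nearest site = (-3, 5)

The Voronoi cell of site s contains exactly those query points closer to s than to any other site. Compute squared distances from q = (-5, 3) to each site:
  (-3 − -5)² + (5 − 3)² = 8
  (-1 − -5)² + (0 − 3)² = 25
  (3 − -5)² + (4 − 3)² = 65
  (6 − -5)² + (5 − 3)² = 125
  (6 − -5)² + (0 − 3)² = 130
Minimum is attained by (-3, 5), so q lies in its Voronoi cell.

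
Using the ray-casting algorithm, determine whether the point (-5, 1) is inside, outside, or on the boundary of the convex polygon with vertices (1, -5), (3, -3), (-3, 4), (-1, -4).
The point (-5, 1) lies strictly outside the polygon

Cast a horizontal ray to the right from the query point and count how many polygon edges it crosses (each edge strictly once or zero times, handled with the usual half-open convention). 
Parity of crossings → even ⇒ outside.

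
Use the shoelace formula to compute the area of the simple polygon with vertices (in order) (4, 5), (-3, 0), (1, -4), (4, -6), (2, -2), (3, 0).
Area = 31

Shoelace formula: Area = (1/2) |Σ_i (x_i · y_{i+1} − x_{i+1} · y_i)| (indices mod n). Compute each cross term:
  (4)(0) − (-3)(5) = 15
  (-3)(-4) − (1)(0) = 12
  (1)(-6) − (4)(-4) = 10
  (4)(-2) − (2)(-6) = 4
  (2)(0) − (3)(-2) = 6
  (3)(5) − (4)(0) = 15
Sum = 62, so (signed) Area = 62/2 = 31, |Area| = 31.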